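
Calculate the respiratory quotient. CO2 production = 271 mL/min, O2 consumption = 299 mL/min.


RQ = VCO2 / VO2
RQ = 271 / 299
RQ = 0.9064


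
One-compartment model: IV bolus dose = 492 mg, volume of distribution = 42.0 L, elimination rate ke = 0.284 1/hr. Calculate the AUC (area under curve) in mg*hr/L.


C0 = Dose/Vd = 492/42.0 = 11.7143 mg/L
AUC = C0/ke = 11.7143/0.284
AUC = 41.25 mg*hr/L


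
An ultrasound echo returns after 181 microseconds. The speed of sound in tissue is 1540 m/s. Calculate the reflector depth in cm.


depth = c * t / 2
t = 181 us = 1.8100e-04 s
depth = 1540 * 1.8100e-04 / 2
depth = 0.13937 m = 13.937 cm


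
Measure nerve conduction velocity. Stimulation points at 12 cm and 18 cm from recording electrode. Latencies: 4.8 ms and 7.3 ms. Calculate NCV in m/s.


Distance = (18 - 12) / 100 = 0.06 m
dt = (7.3 - 4.8) / 1000 = 0.0025 s
NCV = dist / dt = 24 m/s


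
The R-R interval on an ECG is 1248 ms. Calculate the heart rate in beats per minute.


HR = 60 / RR_interval(s)
RR = 1248 ms = 1.248 s
HR = 60 / 1.248 = 48.08 bpm


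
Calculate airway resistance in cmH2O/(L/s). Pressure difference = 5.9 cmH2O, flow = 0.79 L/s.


R = dP / flow
R = 5.9 / 0.79
R = 7.468 cmH2O/(L/s)


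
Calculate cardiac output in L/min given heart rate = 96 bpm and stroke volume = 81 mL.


CO = HR * SV
CO = 96 * 81 / 1000
CO = 7.776 L/min


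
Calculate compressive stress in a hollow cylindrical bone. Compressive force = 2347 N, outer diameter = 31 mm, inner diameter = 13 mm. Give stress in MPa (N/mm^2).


A = pi*(r_o^2 - r_i^2)
r_o = 15.5 mm, r_i = 6.5 mm
A = 622.035 mm^2
sigma = F/A = 2347 / 622.035
sigma = 3.773 MPa


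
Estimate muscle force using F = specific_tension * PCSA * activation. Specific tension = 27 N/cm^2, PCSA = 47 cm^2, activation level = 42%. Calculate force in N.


F = sigma * PCSA * activation
F = 27 * 47 * 0.42
F = 533 N


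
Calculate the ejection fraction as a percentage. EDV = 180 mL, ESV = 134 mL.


SV = EDV - ESV = 180 - 134 = 46 mL
EF = SV/EDV * 100 = 46/180 * 100
EF = 25.56%


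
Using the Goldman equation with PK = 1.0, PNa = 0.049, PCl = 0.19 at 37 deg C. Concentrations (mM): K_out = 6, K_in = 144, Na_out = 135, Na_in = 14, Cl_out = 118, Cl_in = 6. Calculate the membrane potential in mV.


Vm = (RT/F)*ln((PK*Ko + PNa*Nao + PCl*Cli)/(PK*Ki + PNa*Nai + PCl*Clo))
Numer = 13.755, Denom = 167.106
Vm = -66.74 mV


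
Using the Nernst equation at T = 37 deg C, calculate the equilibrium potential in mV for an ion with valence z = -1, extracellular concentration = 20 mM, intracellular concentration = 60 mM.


E = (RT/(zF)) * ln(C_out/C_in)
T = 37 + 273.15 = 310.15 K
E = (8.314 * 310.15 / (-1 * 96485)) * ln(20/60)
E = 29.36 mV


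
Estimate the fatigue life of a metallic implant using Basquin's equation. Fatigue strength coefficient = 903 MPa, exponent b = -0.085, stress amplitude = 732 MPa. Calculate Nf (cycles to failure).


sigma_a = sigma_f' * (2Nf)^b
2Nf = (sigma_a/sigma_f')^(1/b)
2Nf = (732/903)^(1/-0.085)
2Nf = 11.82134
Nf = 5.911


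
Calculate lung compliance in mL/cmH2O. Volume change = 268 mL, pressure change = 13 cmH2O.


C = dV / dP
C = 268 / 13
C = 20.62 mL/cmH2O


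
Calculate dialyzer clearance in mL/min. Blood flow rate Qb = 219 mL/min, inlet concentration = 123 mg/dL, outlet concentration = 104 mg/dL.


K = Qb * (Cb_in - Cb_out) / Cb_in
K = 219 * (123 - 104) / 123
K = 33.83 mL/min


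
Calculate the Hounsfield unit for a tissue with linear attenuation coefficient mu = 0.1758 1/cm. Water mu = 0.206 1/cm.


HU = ((mu_tissue - mu_water) / mu_water) * 1000
HU = ((0.1758 - 0.206) / 0.206) * 1000
HU = -146.6


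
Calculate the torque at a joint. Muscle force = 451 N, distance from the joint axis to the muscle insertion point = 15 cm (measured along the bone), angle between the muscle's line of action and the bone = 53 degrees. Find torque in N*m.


Torque = F * d * sin(theta)   (moment arm = d*sin(theta))
d = 15 cm = 0.15 m
Torque = 451 * 0.15 * sin(53)
Torque = 54.03 N*m


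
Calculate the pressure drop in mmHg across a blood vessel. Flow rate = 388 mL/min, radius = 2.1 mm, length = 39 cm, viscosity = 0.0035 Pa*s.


dP = 8*mu*L*Q / (pi*r^4)
Q = 388 mL/min = 6.46667e-06 m^3/s
dP = 1155.78 Pa = 1155.78 / 133.322 mmHg = 8.669 mmHg


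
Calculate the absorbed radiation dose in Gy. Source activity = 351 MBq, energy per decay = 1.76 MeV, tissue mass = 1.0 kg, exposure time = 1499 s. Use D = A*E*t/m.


A = 351 MBq = 3.5100e+08 Bq
E = 1.76 MeV = 2.81952e-13 J
D = A*E*t/m = 3.5100e+08*2.81952e-13*1499/1.0
D = 0.1483 Gy


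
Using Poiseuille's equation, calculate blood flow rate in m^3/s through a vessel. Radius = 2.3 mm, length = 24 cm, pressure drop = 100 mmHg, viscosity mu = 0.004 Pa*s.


Q = pi*r^4*dP / (8*mu*L)
r = 0.0023 m, L = 0.24 m
dP = 100 mmHg = 13332.2 Pa
Q = 1.5262e-04 m^3/s


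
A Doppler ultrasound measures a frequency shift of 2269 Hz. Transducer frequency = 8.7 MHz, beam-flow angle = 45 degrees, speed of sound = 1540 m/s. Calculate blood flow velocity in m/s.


v = fd * c / (2 * f0 * cos(theta))
v = 2269 * 1540 / (2 * 8.7000e+06 * cos(45))
v = 0.284 m/s


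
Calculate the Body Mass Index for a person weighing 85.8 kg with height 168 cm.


BMI = weight / height^2
height = 168 cm = 1.68 m
BMI = 85.8 / 1.68^2
BMI = 30.4 kg/m^2


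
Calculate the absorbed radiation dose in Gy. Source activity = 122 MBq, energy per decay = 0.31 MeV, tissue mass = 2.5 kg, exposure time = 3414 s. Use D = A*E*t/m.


A = 122 MBq = 1.2200e+08 Bq
E = 0.31 MeV = 4.9662e-14 J
D = A*E*t/m = 1.2200e+08*4.9662e-14*3414/2.5
D = 0.008274 Gy


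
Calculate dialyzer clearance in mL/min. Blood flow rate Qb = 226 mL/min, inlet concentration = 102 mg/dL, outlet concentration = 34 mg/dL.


K = Qb * (Cb_in - Cb_out) / Cb_in
K = 226 * (102 - 34) / 102
K = 150.7 mL/min


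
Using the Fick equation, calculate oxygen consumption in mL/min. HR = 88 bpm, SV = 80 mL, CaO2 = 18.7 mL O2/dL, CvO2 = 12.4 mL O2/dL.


CO = HR*SV = 88*80/1000 = 7.04 L/min
a-v O2 diff = 18.7 - 12.4 = 6.3 mL/dL
VO2 = CO * (CaO2-CvO2) * 10 dL/L
VO2 = 7.04 * 6.3 * 10
VO2 = 443.5 mL/min


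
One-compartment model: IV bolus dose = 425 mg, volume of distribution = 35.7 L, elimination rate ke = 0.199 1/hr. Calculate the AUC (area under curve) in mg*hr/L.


C0 = Dose/Vd = 425/35.7 = 11.9048 mg/L
AUC = C0/ke = 11.9048/0.199
AUC = 59.82 mg*hr/L


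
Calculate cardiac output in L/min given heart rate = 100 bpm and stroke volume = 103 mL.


CO = HR * SV
CO = 100 * 103 / 1000
CO = 10.3 L/min


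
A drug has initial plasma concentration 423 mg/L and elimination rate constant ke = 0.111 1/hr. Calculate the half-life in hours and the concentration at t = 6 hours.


t_half = ln(2) / ke = 0.693147 / 0.111 = 6.245 hr
C(t) = C0 * exp(-ke*t) = 423 * exp(-0.111*6)
C(6) = 217.3 mg/L


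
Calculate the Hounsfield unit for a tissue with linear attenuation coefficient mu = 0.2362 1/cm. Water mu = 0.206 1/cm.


HU = ((mu_tissue - mu_water) / mu_water) * 1000
HU = ((0.2362 - 0.206) / 0.206) * 1000
HU = 146.6


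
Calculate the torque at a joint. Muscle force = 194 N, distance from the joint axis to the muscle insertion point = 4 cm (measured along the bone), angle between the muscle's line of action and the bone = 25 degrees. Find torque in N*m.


Torque = F * d * sin(theta)   (moment arm = d*sin(theta))
d = 4 cm = 0.04 m
Torque = 194 * 0.04 * sin(25)
Torque = 3.28 N*m


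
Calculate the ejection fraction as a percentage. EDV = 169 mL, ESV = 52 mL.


SV = EDV - ESV = 169 - 52 = 117 mL
EF = SV/EDV * 100 = 117/169 * 100
EF = 69.23%


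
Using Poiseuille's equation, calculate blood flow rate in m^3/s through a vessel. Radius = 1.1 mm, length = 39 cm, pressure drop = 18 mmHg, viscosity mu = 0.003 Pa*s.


Q = pi*r^4*dP / (8*mu*L)
r = 0.0011 m, L = 0.39 m
dP = 18 mmHg = 2399.796 Pa
Q = 1.1793e-06 m^3/s


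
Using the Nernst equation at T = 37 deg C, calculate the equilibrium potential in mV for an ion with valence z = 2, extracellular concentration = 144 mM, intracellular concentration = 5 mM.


E = (RT/(zF)) * ln(C_out/C_in)
T = 37 + 273.15 = 310.15 K
E = (8.314 * 310.15 / (2 * 96485)) * ln(144/5)
E = 44.9 mV


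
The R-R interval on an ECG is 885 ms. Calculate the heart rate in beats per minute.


HR = 60 / RR_interval(s)
RR = 885 ms = 0.885 s
HR = 60 / 0.885 = 67.8 bpm


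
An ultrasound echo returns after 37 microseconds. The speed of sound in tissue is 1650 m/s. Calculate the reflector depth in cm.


depth = c * t / 2
t = 37 us = 3.7000e-05 s
depth = 1650 * 3.7000e-05 / 2
depth = 0.030525 m = 3.0525 cm


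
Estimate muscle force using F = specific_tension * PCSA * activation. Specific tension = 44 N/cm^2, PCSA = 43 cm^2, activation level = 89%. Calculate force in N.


F = sigma * PCSA * activation
F = 44 * 43 * 0.89
F = 1684 N


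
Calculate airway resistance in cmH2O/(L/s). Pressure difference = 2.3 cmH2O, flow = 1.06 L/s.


R = dP / flow
R = 2.3 / 1.06
R = 2.17 cmH2O/(L/s)


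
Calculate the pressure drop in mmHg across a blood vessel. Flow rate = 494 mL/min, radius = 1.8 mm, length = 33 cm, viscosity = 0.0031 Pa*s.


dP = 8*mu*L*Q / (pi*r^4)
Q = 494 mL/min = 8.23333e-06 m^3/s
dP = 2043.15 Pa = 2043.15 / 133.322 mmHg = 15.32 mmHg


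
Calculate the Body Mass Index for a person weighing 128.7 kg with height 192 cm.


BMI = weight / height^2
height = 192 cm = 1.92 m
BMI = 128.7 / 1.92^2
BMI = 34.91 kg/m^2


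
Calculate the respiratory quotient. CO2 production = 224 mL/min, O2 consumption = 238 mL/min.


RQ = VCO2 / VO2
RQ = 224 / 238
RQ = 0.9412


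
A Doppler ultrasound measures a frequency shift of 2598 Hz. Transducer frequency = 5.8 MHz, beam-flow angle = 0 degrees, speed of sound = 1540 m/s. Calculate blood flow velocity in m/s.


v = fd * c / (2 * f0 * cos(theta))
v = 2598 * 1540 / (2 * 5.8000e+06 * cos(0))
v = 0.3449 m/s


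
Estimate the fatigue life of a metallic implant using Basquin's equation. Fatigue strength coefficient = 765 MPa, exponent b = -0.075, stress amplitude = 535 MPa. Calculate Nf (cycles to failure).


sigma_a = sigma_f' * (2Nf)^b
2Nf = (sigma_a/sigma_f')^(1/b)
2Nf = (535/765)^(1/-0.075)
2Nf = 117.6979
Nf = 58.85


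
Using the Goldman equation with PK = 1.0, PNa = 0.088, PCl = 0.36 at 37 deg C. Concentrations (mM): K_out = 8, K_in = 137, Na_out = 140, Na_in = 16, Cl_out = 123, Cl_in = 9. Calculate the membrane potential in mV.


Vm = (RT/F)*ln((PK*Ko + PNa*Nao + PCl*Cli)/(PK*Ki + PNa*Nai + PCl*Clo))
Numer = 23.56, Denom = 182.688
Vm = -54.74 mV


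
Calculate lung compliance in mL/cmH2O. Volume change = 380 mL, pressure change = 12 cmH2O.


C = dV / dP
C = 380 / 12
C = 31.67 mL/cmH2O


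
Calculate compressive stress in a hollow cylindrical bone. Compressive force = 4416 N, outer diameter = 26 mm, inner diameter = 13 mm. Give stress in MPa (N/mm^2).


A = pi*(r_o^2 - r_i^2)
r_o = 13 mm, r_i = 6.5 mm
A = 398.197 mm^2
sigma = F/A = 4416 / 398.197
sigma = 11.09 MPa


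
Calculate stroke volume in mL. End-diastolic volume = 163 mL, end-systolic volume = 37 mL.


SV = EDV - ESV
SV = 163 - 37
SV = 126 mL


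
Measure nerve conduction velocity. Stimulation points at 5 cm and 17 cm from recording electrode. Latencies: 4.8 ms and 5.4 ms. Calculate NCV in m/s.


Distance = (17 - 5) / 100 = 0.12 m
dt = (5.4 - 4.8) / 1000 = 6.0000e-04 s
NCV = dist / dt = 200 m/s


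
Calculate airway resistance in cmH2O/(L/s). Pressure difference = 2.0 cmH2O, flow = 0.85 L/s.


R = dP / flow
R = 2.0 / 0.85
R = 2.353 cmH2O/(L/s)


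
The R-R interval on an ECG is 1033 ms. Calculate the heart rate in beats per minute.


HR = 60 / RR_interval(s)
RR = 1033 ms = 1.033 s
HR = 60 / 1.033 = 58.08 bpm


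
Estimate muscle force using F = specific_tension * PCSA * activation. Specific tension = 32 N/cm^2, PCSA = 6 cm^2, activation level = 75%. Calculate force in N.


F = sigma * PCSA * activation
F = 32 * 6 * 0.75
F = 144 N


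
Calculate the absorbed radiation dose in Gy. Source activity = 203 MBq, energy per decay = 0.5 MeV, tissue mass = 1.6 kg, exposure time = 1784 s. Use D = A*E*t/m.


A = 203 MBq = 2.0300e+08 Bq
E = 0.5 MeV = 8.01e-14 J
D = A*E*t/m = 2.0300e+08*8.01e-14*1784/1.6
D = 0.01813 Gy


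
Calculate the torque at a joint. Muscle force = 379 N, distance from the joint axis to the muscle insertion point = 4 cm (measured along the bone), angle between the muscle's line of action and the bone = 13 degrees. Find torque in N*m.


Torque = F * d * sin(theta)   (moment arm = d*sin(theta))
d = 4 cm = 0.04 m
Torque = 379 * 0.04 * sin(13)
Torque = 3.41 N*m


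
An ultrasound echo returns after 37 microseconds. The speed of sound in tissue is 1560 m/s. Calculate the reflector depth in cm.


depth = c * t / 2
t = 37 us = 3.7000e-05 s
depth = 1560 * 3.7000e-05 / 2
depth = 0.02886 m = 2.886 cm


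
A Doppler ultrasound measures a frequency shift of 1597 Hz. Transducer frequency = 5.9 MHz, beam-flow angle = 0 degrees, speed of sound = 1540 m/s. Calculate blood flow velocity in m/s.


v = fd * c / (2 * f0 * cos(theta))
v = 1597 * 1540 / (2 * 5.9000e+06 * cos(0))
v = 0.2084 m/s


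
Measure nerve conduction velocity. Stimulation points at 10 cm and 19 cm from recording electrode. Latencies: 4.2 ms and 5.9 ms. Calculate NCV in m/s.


Distance = (19 - 10) / 100 = 0.09 m
dt = (5.9 - 4.2) / 1000 = 0.0017 s
NCV = dist / dt = 52.94 m/s


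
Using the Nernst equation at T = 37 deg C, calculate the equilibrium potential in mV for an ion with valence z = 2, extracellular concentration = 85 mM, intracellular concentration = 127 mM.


E = (RT/(zF)) * ln(C_out/C_in)
T = 37 + 273.15 = 310.15 K
E = (8.314 * 310.15 / (2 * 96485)) * ln(85/127)
E = -5.366 mV


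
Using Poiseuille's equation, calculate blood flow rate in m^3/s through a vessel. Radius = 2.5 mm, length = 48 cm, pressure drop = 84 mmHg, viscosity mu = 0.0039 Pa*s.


Q = pi*r^4*dP / (8*mu*L)
r = 0.0025 m, L = 0.48 m
dP = 84 mmHg = 11199.048 Pa
Q = 9.1769e-05 m^3/s


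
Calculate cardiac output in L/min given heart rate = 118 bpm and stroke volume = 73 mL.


CO = HR * SV
CO = 118 * 73 / 1000
CO = 8.614 L/min


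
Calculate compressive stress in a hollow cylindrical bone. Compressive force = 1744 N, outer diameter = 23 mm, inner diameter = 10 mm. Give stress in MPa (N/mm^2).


A = pi*(r_o^2 - r_i^2)
r_o = 11.5 mm, r_i = 5 mm
A = 336.936 mm^2
sigma = F/A = 1744 / 336.936
sigma = 5.176 MPa


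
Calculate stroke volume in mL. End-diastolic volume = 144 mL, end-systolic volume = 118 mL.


SV = EDV - ESV
SV = 144 - 118
SV = 26 mL


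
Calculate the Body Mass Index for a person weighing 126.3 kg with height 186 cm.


BMI = weight / height^2
height = 186 cm = 1.86 m
BMI = 126.3 / 1.86^2
BMI = 36.51 kg/m^2


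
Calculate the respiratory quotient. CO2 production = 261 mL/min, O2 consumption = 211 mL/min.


RQ = VCO2 / VO2
RQ = 261 / 211
RQ = 1.237


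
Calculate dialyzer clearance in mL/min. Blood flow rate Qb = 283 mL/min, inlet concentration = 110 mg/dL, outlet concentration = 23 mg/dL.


K = Qb * (Cb_in - Cb_out) / Cb_in
K = 283 * (110 - 23) / 110
K = 223.8 mL/min


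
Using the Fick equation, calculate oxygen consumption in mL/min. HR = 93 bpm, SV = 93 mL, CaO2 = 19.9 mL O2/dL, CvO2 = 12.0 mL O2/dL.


CO = HR*SV = 93*93/1000 = 8.649 L/min
a-v O2 diff = 19.9 - 12.0 = 7.9 mL/dL
VO2 = CO * (CaO2-CvO2) * 10 dL/L
VO2 = 8.649 * 7.9 * 10
VO2 = 683.3 mL/min


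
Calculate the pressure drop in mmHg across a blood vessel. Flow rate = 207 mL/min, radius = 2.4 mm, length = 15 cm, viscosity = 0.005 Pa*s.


dP = 8*mu*L*Q / (pi*r^4)
Q = 207 mL/min = 3.45e-06 m^3/s
dP = 198.598 Pa = 198.598 / 133.322 mmHg = 1.49 mmHg


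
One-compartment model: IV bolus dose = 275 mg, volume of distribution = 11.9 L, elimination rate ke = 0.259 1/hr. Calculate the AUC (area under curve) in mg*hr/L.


C0 = Dose/Vd = 275/11.9 = 23.1092 mg/L
AUC = C0/ke = 23.1092/0.259
AUC = 89.22 mg*hr/L


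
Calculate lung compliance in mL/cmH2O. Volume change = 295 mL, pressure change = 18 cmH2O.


C = dV / dP
C = 295 / 18
C = 16.39 mL/cmH2O


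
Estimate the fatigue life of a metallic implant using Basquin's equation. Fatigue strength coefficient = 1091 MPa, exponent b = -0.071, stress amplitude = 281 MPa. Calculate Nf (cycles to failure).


sigma_a = sigma_f' * (2Nf)^b
2Nf = (sigma_a/sigma_f')^(1/b)
2Nf = (281/1091)^(1/-0.071)
2Nf = 1.9835479e+08
Nf = 9.9177e+07


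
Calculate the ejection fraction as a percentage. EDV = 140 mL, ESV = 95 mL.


SV = EDV - ESV = 140 - 95 = 45 mL
EF = SV/EDV * 100 = 45/140 * 100
EF = 32.14%


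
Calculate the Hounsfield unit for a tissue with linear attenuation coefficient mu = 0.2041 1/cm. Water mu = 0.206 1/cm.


HU = ((mu_tissue - mu_water) / mu_water) * 1000
HU = ((0.2041 - 0.206) / 0.206) * 1000
HU = -9.223


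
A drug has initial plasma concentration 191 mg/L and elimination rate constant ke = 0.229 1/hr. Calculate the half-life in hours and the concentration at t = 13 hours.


t_half = ln(2) / ke = 0.693147 / 0.229 = 3.027 hr
C(t) = C0 * exp(-ke*t) = 191 * exp(-0.229*13)
C(13) = 9.731 mg/L


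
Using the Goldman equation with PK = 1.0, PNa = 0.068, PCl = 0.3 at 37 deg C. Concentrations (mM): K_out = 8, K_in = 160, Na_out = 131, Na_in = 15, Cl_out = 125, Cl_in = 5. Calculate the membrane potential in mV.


Vm = (RT/F)*ln((PK*Ko + PNa*Nao + PCl*Cli)/(PK*Ki + PNa*Nai + PCl*Clo))
Numer = 18.408, Denom = 198.52
Vm = -63.56 mV


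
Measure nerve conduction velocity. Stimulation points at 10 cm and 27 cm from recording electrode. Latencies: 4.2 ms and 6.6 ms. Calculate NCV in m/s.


Distance = (27 - 10) / 100 = 0.17 m
dt = (6.6 - 4.2) / 1000 = 0.0024 s
NCV = dist / dt = 70.83 m/s


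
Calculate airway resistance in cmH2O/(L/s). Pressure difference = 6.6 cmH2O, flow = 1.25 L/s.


R = dP / flow
R = 6.6 / 1.25
R = 5.28 cmH2O/(L/s)


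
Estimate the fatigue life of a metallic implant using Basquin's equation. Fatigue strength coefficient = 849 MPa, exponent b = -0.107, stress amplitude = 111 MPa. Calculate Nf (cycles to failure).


sigma_a = sigma_f' * (2Nf)^b
2Nf = (sigma_a/sigma_f')^(1/b)
2Nf = (111/849)^(1/-0.107)
2Nf = 1.8105105e+08
Nf = 9.0526e+07


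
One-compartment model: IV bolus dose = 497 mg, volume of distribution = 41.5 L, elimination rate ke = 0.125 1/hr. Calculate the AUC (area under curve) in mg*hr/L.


C0 = Dose/Vd = 497/41.5 = 11.9759 mg/L
AUC = C0/ke = 11.9759/0.125
AUC = 95.81 mg*hr/L


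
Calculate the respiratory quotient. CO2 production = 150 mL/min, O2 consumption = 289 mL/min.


RQ = VCO2 / VO2
RQ = 150 / 289
RQ = 0.519


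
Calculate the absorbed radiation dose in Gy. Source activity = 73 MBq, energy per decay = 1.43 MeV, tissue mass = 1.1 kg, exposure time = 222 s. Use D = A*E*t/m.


A = 73 MBq = 7.3000e+07 Bq
E = 1.43 MeV = 2.29086e-13 J
D = A*E*t/m = 7.3000e+07*2.29086e-13*222/1.1
D = 0.003375 Gy


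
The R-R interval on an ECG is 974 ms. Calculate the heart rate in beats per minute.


HR = 60 / RR_interval(s)
RR = 974 ms = 0.974 s
HR = 60 / 0.974 = 61.6 bpm


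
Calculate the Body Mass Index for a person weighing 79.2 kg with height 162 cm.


BMI = weight / height^2
height = 162 cm = 1.62 m
BMI = 79.2 / 1.62^2
BMI = 30.18 kg/m^2


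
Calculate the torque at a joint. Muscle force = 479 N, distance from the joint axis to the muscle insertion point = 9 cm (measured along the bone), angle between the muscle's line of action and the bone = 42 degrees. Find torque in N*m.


Torque = F * d * sin(theta)   (moment arm = d*sin(theta))
d = 9 cm = 0.09 m
Torque = 479 * 0.09 * sin(42)
Torque = 28.85 N*m


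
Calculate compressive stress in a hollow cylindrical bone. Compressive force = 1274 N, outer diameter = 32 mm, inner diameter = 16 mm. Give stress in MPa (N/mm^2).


A = pi*(r_o^2 - r_i^2)
r_o = 16 mm, r_i = 8 mm
A = 603.186 mm^2
sigma = F/A = 1274 / 603.186
sigma = 2.112 MPa


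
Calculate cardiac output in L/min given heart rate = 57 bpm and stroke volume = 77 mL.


CO = HR * SV
CO = 57 * 77 / 1000
CO = 4.389 L/min


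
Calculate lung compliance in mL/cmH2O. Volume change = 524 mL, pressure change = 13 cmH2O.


C = dV / dP
C = 524 / 13
C = 40.31 mL/cmH2O


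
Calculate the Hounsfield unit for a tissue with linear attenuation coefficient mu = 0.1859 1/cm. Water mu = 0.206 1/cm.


HU = ((mu_tissue - mu_water) / mu_water) * 1000
HU = ((0.1859 - 0.206) / 0.206) * 1000
HU = -97.57


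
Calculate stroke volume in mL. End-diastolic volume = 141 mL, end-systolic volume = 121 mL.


SV = EDV - ESV
SV = 141 - 121
SV = 20 mL


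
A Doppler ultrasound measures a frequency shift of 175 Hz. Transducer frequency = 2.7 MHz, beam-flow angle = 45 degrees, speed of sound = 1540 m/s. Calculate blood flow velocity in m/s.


v = fd * c / (2 * f0 * cos(theta))
v = 175 * 1540 / (2 * 2.7000e+06 * cos(45))
v = 0.07058 m/s


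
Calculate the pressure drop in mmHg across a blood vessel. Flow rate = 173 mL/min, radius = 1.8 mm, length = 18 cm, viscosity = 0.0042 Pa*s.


dP = 8*mu*L*Q / (pi*r^4)
Q = 173 mL/min = 2.88333e-06 m^3/s
dP = 528.769 Pa = 528.769 / 133.322 mmHg = 3.966 mmHg


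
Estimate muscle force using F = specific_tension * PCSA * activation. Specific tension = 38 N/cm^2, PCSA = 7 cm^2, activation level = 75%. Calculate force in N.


F = sigma * PCSA * activation
F = 38 * 7 * 0.75
F = 199.5 N


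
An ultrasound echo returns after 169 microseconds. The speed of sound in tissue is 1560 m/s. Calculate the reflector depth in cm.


depth = c * t / 2
t = 169 us = 1.6900e-04 s
depth = 1560 * 1.6900e-04 / 2
depth = 0.13182 m = 13.182 cm


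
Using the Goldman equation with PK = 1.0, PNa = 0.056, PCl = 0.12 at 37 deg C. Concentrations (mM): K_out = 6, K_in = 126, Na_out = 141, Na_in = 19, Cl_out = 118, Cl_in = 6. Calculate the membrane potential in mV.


Vm = (RT/F)*ln((PK*Ko + PNa*Nao + PCl*Cli)/(PK*Ki + PNa*Nai + PCl*Clo))
Numer = 14.616, Denom = 141.224
Vm = -60.62 mV


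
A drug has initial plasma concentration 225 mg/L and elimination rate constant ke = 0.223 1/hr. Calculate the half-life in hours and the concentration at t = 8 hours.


t_half = ln(2) / ke = 0.693147 / 0.223 = 3.108 hr
C(t) = C0 * exp(-ke*t) = 225 * exp(-0.223*8)
C(8) = 37.79 mg/L


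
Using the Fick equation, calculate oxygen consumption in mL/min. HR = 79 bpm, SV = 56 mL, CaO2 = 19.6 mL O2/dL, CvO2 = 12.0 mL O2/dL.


CO = HR*SV = 79*56/1000 = 4.424 L/min
a-v O2 diff = 19.6 - 12.0 = 7.6 mL/dL
VO2 = CO * (CaO2-CvO2) * 10 dL/L
VO2 = 4.424 * 7.6 * 10
VO2 = 336.2 mL/min


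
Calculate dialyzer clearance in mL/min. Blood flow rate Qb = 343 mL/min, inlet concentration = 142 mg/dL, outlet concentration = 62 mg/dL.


K = Qb * (Cb_in - Cb_out) / Cb_in
K = 343 * (142 - 62) / 142
K = 193.2 mL/min


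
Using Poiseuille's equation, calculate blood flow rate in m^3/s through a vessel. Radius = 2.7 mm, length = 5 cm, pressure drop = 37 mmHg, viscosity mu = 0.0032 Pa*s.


Q = pi*r^4*dP / (8*mu*L)
r = 0.0027 m, L = 0.05 m
dP = 37 mmHg = 4932.914 Pa
Q = 6.4343e-04 m^3/s


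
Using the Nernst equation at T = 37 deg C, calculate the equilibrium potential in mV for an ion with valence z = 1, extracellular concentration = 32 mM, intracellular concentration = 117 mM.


E = (RT/(zF)) * ln(C_out/C_in)
T = 37 + 273.15 = 310.15 K
E = (8.314 * 310.15 / (1 * 96485)) * ln(32/117)
E = -34.65 mV


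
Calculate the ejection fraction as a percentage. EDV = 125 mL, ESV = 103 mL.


SV = EDV - ESV = 125 - 103 = 22 mL
EF = SV/EDV * 100 = 22/125 * 100
EF = 17.6%


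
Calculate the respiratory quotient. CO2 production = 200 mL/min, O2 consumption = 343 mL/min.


RQ = VCO2 / VO2
RQ = 200 / 343
RQ = 0.5831


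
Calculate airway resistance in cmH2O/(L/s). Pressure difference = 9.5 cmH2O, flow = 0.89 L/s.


R = dP / flow
R = 9.5 / 0.89
R = 10.67 cmH2O/(L/s)


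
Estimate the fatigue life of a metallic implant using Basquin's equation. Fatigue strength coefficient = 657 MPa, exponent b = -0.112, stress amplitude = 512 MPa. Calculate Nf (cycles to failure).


sigma_a = sigma_f' * (2Nf)^b
2Nf = (sigma_a/sigma_f')^(1/b)
2Nf = (512/657)^(1/-0.112)
2Nf = 9.2666613
Nf = 4.633


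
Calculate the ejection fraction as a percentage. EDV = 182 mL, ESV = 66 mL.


SV = EDV - ESV = 182 - 66 = 116 mL
EF = SV/EDV * 100 = 116/182 * 100
EF = 63.74%


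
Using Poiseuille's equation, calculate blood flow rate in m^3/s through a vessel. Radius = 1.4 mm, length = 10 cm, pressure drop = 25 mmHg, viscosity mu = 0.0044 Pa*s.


Q = pi*r^4*dP / (8*mu*L)
r = 0.0014 m, L = 0.1 m
dP = 25 mmHg = 3333.05 Pa
Q = 1.1428e-05 m^3/s


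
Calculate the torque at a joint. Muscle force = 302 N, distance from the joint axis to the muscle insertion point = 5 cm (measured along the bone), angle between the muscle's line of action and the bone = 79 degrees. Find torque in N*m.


Torque = F * d * sin(theta)   (moment arm = d*sin(theta))
d = 5 cm = 0.05 m
Torque = 302 * 0.05 * sin(79)
Torque = 14.82 N*m


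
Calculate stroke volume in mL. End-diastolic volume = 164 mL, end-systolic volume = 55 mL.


SV = EDV - ESV
SV = 164 - 55
SV = 109 mL


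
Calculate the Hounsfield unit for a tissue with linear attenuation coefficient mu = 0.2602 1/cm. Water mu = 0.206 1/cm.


HU = ((mu_tissue - mu_water) / mu_water) * 1000
HU = ((0.2602 - 0.206) / 0.206) * 1000
HU = 263.1


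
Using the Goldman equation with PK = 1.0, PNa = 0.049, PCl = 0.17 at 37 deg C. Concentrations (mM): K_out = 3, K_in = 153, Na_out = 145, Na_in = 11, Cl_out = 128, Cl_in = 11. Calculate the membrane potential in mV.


Vm = (RT/F)*ln((PK*Ko + PNa*Nao + PCl*Cli)/(PK*Ki + PNa*Nai + PCl*Clo))
Numer = 11.975, Denom = 175.299
Vm = -71.72 mV


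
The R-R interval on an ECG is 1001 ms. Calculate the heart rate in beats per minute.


HR = 60 / RR_interval(s)
RR = 1001 ms = 1.001 s
HR = 60 / 1.001 = 59.94 bpm


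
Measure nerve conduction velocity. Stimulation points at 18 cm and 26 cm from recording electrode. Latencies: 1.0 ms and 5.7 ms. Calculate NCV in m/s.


Distance = (26 - 18) / 100 = 0.08 m
dt = (5.7 - 1.0) / 1000 = 0.0047 s
NCV = dist / dt = 17.02 m/s


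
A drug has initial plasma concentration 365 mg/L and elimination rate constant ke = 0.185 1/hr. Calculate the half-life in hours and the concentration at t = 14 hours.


t_half = ln(2) / ke = 0.693147 / 0.185 = 3.747 hr
C(t) = C0 * exp(-ke*t) = 365 * exp(-0.185*14)
C(14) = 27.38 mg/L


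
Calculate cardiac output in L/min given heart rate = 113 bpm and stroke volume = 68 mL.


CO = HR * SV
CO = 113 * 68 / 1000
CO = 7.684 L/min


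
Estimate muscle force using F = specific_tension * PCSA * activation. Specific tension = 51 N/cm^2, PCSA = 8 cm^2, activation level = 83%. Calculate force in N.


F = sigma * PCSA * activation
F = 51 * 8 * 0.83
F = 338.6 N


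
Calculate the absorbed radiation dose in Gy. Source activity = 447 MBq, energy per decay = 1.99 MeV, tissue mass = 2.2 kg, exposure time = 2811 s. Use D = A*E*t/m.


A = 447 MBq = 4.4700e+08 Bq
E = 1.99 MeV = 3.18798e-13 J
D = A*E*t/m = 4.4700e+08*3.18798e-13*2811/2.2
D = 0.1821 Gy


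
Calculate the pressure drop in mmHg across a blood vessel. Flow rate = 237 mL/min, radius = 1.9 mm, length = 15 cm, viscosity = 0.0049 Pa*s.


dP = 8*mu*L*Q / (pi*r^4)
Q = 237 mL/min = 3.95e-06 m^3/s
dP = 567.297 Pa = 567.297 / 133.322 mmHg = 4.255 mmHg


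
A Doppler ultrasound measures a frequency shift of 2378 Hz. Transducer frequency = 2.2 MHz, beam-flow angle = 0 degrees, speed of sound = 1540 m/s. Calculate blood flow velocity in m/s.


v = fd * c / (2 * f0 * cos(theta))
v = 2378 * 1540 / (2 * 2.2000e+06 * cos(0))
v = 0.8323 m/s


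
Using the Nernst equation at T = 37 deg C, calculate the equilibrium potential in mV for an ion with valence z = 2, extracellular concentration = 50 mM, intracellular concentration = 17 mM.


E = (RT/(zF)) * ln(C_out/C_in)
T = 37 + 273.15 = 310.15 K
E = (8.314 * 310.15 / (2 * 96485)) * ln(50/17)
E = 14.42 mV


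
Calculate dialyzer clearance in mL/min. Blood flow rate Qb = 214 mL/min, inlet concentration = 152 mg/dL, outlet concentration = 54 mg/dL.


K = Qb * (Cb_in - Cb_out) / Cb_in
K = 214 * (152 - 54) / 152
K = 138 mL/min


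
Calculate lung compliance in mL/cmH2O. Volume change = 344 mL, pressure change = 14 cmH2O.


C = dV / dP
C = 344 / 14
C = 24.57 mL/cmH2O


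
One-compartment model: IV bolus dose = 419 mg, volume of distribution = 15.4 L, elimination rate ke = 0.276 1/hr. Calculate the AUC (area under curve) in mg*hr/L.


C0 = Dose/Vd = 419/15.4 = 27.2078 mg/L
AUC = C0/ke = 27.2078/0.276
AUC = 98.58 mg*hr/L


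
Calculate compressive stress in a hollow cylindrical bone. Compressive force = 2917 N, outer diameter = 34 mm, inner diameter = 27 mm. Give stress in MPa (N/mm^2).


A = pi*(r_o^2 - r_i^2)
r_o = 17 mm, r_i = 13.5 mm
A = 335.365 mm^2
sigma = F/A = 2917 / 335.365
sigma = 8.698 MPa


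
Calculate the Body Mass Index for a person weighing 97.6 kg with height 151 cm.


BMI = weight / height^2
height = 151 cm = 1.51 m
BMI = 97.6 / 1.51^2
BMI = 42.81 kg/m^2


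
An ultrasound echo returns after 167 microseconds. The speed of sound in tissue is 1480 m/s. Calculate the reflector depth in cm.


depth = c * t / 2
t = 167 us = 1.6700e-04 s
depth = 1480 * 1.6700e-04 / 2
depth = 0.12358 m = 12.358 cm


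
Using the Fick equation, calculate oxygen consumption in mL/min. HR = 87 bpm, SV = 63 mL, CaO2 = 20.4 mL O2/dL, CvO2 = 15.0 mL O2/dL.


CO = HR*SV = 87*63/1000 = 5.481 L/min
a-v O2 diff = 20.4 - 15.0 = 5.4 mL/dL
VO2 = CO * (CaO2-CvO2) * 10 dL/L
VO2 = 5.481 * 5.4 * 10
VO2 = 296 mL/min


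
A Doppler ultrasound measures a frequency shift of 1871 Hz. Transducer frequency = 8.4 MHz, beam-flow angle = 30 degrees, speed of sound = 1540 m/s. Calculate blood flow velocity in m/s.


v = fd * c / (2 * f0 * cos(theta))
v = 1871 * 1540 / (2 * 8.4000e+06 * cos(30))
v = 0.198 m/s


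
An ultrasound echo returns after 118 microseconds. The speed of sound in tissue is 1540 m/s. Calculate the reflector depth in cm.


depth = c * t / 2
t = 118 us = 1.1800e-04 s
depth = 1540 * 1.1800e-04 / 2
depth = 0.09086 m = 9.086 cm


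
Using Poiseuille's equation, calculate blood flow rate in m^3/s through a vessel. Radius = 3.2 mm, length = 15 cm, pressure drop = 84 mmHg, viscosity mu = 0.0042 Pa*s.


Q = pi*r^4*dP / (8*mu*L)
r = 0.0032 m, L = 0.15 m
dP = 84 mmHg = 11199.048 Pa
Q = 7.3198e-04 m^3/s


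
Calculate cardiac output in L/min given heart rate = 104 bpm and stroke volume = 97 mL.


CO = HR * SV
CO = 104 * 97 / 1000
CO = 10.09 L/min


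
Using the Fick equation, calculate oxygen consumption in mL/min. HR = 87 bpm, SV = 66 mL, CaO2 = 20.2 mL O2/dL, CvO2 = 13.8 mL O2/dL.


CO = HR*SV = 87*66/1000 = 5.742 L/min
a-v O2 diff = 20.2 - 13.8 = 6.4 mL/dL
VO2 = CO * (CaO2-CvO2) * 10 dL/L
VO2 = 5.742 * 6.4 * 10
VO2 = 367.5 mL/min


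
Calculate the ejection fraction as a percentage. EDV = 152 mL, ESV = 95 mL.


SV = EDV - ESV = 152 - 95 = 57 mL
EF = SV/EDV * 100 = 57/152 * 100
EF = 37.5%


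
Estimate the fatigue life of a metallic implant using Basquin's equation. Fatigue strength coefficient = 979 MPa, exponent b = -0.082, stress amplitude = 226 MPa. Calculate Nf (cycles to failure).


sigma_a = sigma_f' * (2Nf)^b
2Nf = (sigma_a/sigma_f')^(1/b)
2Nf = (226/979)^(1/-0.082)
2Nf = 58119270
Nf = 2.9060e+07


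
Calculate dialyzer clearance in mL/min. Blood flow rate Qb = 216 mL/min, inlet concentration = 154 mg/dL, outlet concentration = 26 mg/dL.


K = Qb * (Cb_in - Cb_out) / Cb_in
K = 216 * (154 - 26) / 154
K = 179.5 mL/min


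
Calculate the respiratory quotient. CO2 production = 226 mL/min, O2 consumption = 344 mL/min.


RQ = VCO2 / VO2
RQ = 226 / 344
RQ = 0.657


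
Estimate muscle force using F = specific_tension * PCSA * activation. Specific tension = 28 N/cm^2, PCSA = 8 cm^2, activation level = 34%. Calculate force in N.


F = sigma * PCSA * activation
F = 28 * 8 * 0.34
F = 76.16 N


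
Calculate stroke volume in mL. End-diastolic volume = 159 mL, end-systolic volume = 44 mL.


SV = EDV - ESV
SV = 159 - 44
SV = 115 mL


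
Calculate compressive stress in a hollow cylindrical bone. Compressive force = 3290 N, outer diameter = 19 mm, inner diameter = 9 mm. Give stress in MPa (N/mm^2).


A = pi*(r_o^2 - r_i^2)
r_o = 9.5 mm, r_i = 4.5 mm
A = 219.911 mm^2
sigma = F/A = 3290 / 219.911
sigma = 14.96 MPa


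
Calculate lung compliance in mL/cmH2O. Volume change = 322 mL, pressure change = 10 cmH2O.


C = dV / dP
C = 322 / 10
C = 32.2 mL/cmH2O


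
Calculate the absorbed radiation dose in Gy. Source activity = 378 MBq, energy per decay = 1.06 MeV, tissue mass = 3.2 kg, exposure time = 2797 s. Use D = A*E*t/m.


A = 378 MBq = 3.7800e+08 Bq
E = 1.06 MeV = 1.69812e-13 J
D = A*E*t/m = 3.7800e+08*1.69812e-13*2797/3.2
D = 0.05611 Gy


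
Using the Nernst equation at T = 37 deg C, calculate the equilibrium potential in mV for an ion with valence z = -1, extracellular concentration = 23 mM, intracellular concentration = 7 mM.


E = (RT/(zF)) * ln(C_out/C_in)
T = 37 + 273.15 = 310.15 K
E = (8.314 * 310.15 / (-1 * 96485)) * ln(23/7)
E = -31.79 mV


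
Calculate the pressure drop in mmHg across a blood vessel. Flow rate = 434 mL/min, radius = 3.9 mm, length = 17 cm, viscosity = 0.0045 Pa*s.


dP = 8*mu*L*Q / (pi*r^4)
Q = 434 mL/min = 7.23333e-06 m^3/s
dP = 60.909 Pa = 60.909 / 133.322 mmHg = 0.4569 mmHg


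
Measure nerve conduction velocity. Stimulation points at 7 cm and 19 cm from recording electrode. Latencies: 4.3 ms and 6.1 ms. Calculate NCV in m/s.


Distance = (19 - 7) / 100 = 0.12 m
dt = (6.1 - 4.3) / 1000 = 0.0018 s
NCV = dist / dt = 66.67 m/s


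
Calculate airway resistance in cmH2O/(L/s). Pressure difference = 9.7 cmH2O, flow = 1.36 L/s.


R = dP / flow
R = 9.7 / 1.36
R = 7.132 cmH2O/(L/s)


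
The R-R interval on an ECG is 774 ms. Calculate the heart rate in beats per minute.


HR = 60 / RR_interval(s)
RR = 774 ms = 0.774 s
HR = 60 / 0.774 = 77.52 bpm


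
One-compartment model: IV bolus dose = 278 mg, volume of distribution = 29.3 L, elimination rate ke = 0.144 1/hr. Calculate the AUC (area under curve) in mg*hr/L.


C0 = Dose/Vd = 278/29.3 = 9.48805 mg/L
AUC = C0/ke = 9.48805/0.144
AUC = 65.89 mg*hr/L


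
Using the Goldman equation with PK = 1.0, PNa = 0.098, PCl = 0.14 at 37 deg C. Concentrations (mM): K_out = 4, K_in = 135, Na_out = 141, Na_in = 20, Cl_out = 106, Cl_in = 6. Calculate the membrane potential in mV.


Vm = (RT/F)*ln((PK*Ko + PNa*Nao + PCl*Cli)/(PK*Ki + PNa*Nai + PCl*Clo))
Numer = 18.658, Denom = 151.8
Vm = -56.02 mV


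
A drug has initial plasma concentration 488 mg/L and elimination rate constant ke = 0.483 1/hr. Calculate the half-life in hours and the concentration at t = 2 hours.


t_half = ln(2) / ke = 0.693147 / 0.483 = 1.435 hr
C(t) = C0 * exp(-ke*t) = 488 * exp(-0.483*2)
C(2) = 185.7 mg/L


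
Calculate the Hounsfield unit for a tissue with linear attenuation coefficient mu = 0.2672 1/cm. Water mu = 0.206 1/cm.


HU = ((mu_tissue - mu_water) / mu_water) * 1000
HU = ((0.2672 - 0.206) / 0.206) * 1000
HU = 297.1


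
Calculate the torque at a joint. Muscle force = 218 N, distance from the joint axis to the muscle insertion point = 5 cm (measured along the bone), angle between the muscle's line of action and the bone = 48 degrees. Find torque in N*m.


Torque = F * d * sin(theta)   (moment arm = d*sin(theta))
d = 5 cm = 0.05 m
Torque = 218 * 0.05 * sin(48)
Torque = 8.1 N*m


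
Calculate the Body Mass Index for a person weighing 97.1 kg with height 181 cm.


BMI = weight / height^2
height = 181 cm = 1.81 m
BMI = 97.1 / 1.81^2
BMI = 29.64 kg/m^2


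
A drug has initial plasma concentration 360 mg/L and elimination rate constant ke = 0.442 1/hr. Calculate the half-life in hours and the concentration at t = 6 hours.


t_half = ln(2) / ke = 0.693147 / 0.442 = 1.568 hr
C(t) = C0 * exp(-ke*t) = 360 * exp(-0.442*6)
C(6) = 25.38 mg/L


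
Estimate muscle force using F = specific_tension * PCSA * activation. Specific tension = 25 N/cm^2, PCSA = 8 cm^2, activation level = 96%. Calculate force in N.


F = sigma * PCSA * activation
F = 25 * 8 * 0.96
F = 192 N


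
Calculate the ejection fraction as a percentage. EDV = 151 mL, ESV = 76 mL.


SV = EDV - ESV = 151 - 76 = 75 mL
EF = SV/EDV * 100 = 75/151 * 100
EF = 49.67%


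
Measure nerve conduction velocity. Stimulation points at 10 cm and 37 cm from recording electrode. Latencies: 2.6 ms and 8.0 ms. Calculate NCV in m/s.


Distance = (37 - 10) / 100 = 0.27 m
dt = (8.0 - 2.6) / 1000 = 0.0054 s
NCV = dist / dt = 50 m/s


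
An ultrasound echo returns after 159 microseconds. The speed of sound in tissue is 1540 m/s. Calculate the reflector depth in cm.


depth = c * t / 2
t = 159 us = 1.5900e-04 s
depth = 1540 * 1.5900e-04 / 2
depth = 0.12243 m = 12.243 cm


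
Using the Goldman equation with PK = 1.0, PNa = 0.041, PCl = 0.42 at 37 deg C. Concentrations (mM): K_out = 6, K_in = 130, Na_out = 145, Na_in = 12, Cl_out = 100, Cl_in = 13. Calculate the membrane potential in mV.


Vm = (RT/F)*ln((PK*Ko + PNa*Nao + PCl*Cli)/(PK*Ki + PNa*Nai + PCl*Clo))
Numer = 17.405, Denom = 172.492
Vm = -61.3 mV


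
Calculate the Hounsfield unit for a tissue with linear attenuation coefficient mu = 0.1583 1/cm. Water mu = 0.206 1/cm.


HU = ((mu_tissue - mu_water) / mu_water) * 1000
HU = ((0.1583 - 0.206) / 0.206) * 1000
HU = -231.6


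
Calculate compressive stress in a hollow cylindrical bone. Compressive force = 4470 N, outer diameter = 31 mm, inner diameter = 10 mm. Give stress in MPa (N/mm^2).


A = pi*(r_o^2 - r_i^2)
r_o = 15.5 mm, r_i = 5 mm
A = 676.228 mm^2
sigma = F/A = 4470 / 676.228
sigma = 6.61 MPa


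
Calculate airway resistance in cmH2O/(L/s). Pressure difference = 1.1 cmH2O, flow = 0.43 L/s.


R = dP / flow
R = 1.1 / 0.43
R = 2.558 cmH2O/(L/s)


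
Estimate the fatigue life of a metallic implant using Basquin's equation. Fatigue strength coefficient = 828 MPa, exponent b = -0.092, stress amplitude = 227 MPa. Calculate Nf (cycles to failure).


sigma_a = sigma_f' * (2Nf)^b
2Nf = (sigma_a/sigma_f')^(1/b)
2Nf = (227/828)^(1/-0.092)
2Nf = 1284530.3
Nf = 6.423e+05


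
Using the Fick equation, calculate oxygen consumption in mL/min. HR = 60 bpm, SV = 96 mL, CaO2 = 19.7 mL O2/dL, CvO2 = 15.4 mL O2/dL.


CO = HR*SV = 60*96/1000 = 5.76 L/min
a-v O2 diff = 19.7 - 15.4 = 4.3 mL/dL
VO2 = CO * (CaO2-CvO2) * 10 dL/L
VO2 = 5.76 * 4.3 * 10
VO2 = 247.7 mL/min


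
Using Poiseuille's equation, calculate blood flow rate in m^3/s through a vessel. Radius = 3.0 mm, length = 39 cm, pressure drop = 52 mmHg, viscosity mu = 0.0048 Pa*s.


Q = pi*r^4*dP / (8*mu*L)
r = 0.003 m, L = 0.39 m
dP = 52 mmHg = 6932.744 Pa
Q = 1.1780e-04 m^3/s


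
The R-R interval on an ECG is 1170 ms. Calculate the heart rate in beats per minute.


HR = 60 / RR_interval(s)
RR = 1170 ms = 1.17 s
HR = 60 / 1.17 = 51.28 bpm


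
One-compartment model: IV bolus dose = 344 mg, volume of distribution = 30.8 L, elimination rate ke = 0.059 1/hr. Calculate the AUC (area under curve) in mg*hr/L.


C0 = Dose/Vd = 344/30.8 = 11.1688 mg/L
AUC = C0/ke = 11.1688/0.059
AUC = 189.3 mg*hr/L


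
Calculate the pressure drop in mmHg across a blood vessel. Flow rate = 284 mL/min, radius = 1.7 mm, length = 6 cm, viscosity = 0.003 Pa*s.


dP = 8*mu*L*Q / (pi*r^4)
Q = 284 mL/min = 4.73333e-06 m^3/s
dP = 259.767 Pa = 259.767 / 133.322 mmHg = 1.948 mmHg
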